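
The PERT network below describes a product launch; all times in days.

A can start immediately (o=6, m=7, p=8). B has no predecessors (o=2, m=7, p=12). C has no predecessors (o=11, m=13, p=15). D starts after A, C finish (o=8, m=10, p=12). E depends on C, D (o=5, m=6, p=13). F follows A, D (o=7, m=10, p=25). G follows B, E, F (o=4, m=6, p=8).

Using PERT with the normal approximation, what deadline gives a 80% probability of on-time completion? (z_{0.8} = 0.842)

te_A = (6 + 4·7 + 8)/6 = 42/6 = 7; σ²_A = ((8−6)/6)² = 0.111
te_B = (2 + 4·7 + 12)/6 = 42/6 = 7; σ²_B = ((12−2)/6)² = 2.778
te_C = (11 + 4·13 + 15)/6 = 78/6 = 13; σ²_C = ((15−11)/6)² = 0.444
te_D = (8 + 4·10 + 12)/6 = 60/6 = 10; σ²_D = ((12−8)/6)² = 0.444
te_E = (5 + 4·6 + 13)/6 = 42/6 = 7; σ²_E = ((13−5)/6)² = 1.778
te_F = (7 + 4·10 + 25)/6 = 72/6 = 12; σ²_F = ((25−7)/6)² = 9.000
te_G = (4 + 4·6 + 8)/6 = 36/6 = 6; σ²_G = ((8−4)/6)² = 0.444

Forward pass:
ES_A = 0; EF_A = 7
ES_B = 0; EF_B = 7
ES_C = 0; EF_C = 13
ES_D = max(EF_A=7, EF_C=13) = 13; EF_D = 13+10 = 23
ES_E = max(EF_C=13, EF_D=23) = 23; EF_E = 23+7 = 30
ES_F = max(EF_A=7, EF_D=23) = 23; EF_F = 23+12 = 35
ES_G = max(EF_B=7, EF_E=30, EF_F=35) = 35; EF_G = 35+6 = 41
Expected project duration μ = 41 days. Critical path: C → D → F → G.

Variance along critical path = 0.444 + 0.444 + 9.000 + 0.444 = 10.333; σ = 3.215 days.
D = μ + z·σ = 41 + 0.842·3.215 = 43.7 days

43.7 days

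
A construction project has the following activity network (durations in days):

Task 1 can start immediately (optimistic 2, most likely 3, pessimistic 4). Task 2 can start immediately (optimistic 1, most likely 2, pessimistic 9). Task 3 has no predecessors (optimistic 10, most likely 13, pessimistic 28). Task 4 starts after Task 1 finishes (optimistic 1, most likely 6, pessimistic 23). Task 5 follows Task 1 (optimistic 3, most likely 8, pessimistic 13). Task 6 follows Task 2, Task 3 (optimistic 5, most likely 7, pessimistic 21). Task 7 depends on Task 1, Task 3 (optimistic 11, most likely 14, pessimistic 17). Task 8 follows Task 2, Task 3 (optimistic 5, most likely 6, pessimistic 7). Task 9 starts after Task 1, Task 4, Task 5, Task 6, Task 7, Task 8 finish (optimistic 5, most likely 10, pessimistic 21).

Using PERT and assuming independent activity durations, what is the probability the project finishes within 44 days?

0.833

te_Task 1 = (2 + 4·3 + 4)/6 = 18/6 = 3; σ²_Task 1 = ((4−2)/6)² = 0.111
te_Task 2 = (1 + 4·2 + 9)/6 = 18/6 = 3; σ²_Task 2 = ((9−1)/6)² = 1.778
te_Task 3 = (10 + 4·13 + 28)/6 = 90/6 = 15; σ²_Task 3 = ((28−10)/6)² = 9.000
te_Task 4 = (1 + 4·6 + 23)/6 = 48/6 = 8; σ²_Task 4 = ((23−1)/6)² = 13.444
te_Task 5 = (3 + 4·8 + 13)/6 = 48/6 = 8; σ²_Task 5 = ((13−3)/6)² = 2.778
te_Task 6 = (5 + 4·7 + 21)/6 = 54/6 = 9; σ²_Task 6 = ((21−5)/6)² = 7.111
te_Task 7 = (11 + 4·14 + 17)/6 = 84/6 = 14; σ²_Task 7 = ((17−11)/6)² = 1.000
te_Task 8 = (5 + 4·6 + 7)/6 = 36/6 = 6; σ²_Task 8 = ((7−5)/6)² = 0.111
te_Task 9 = (5 + 4·10 + 21)/6 = 66/6 = 11; σ²_Task 9 = ((21−5)/6)² = 7.111

Forward pass:
ES_Task 1 = 0; EF_Task 1 = 3
ES_Task 2 = 0; EF_Task 2 = 3
ES_Task 3 = 0; EF_Task 3 = 15
ES_Task 4 = 3; EF_Task 4 = 3+8 = 11
ES_Task 5 = 3; EF_Task 5 = 3+8 = 11
ES_Task 6 = max(EF_Task 2=3, EF_Task 3=15) = 15; EF_Task 6 = 15+9 = 24
ES_Task 7 = max(EF_Task 1=3, EF_Task 3=15) = 15; EF_Task 7 = 15+14 = 29
ES_Task 8 = max(EF_Task 2=3, EF_Task 3=15) = 15; EF_Task 8 = 15+6 = 21
ES_Task 9 = max(EF_Task 1=3, EF_Task 4=11, EF_Task 5=11, EF_Task 6=24, EF_Task 7=29, EF_Task 8=21) = 29; EF_Task 9 = 29+11 = 40
Expected project duration μ = 40 days. Critical path: Task 3 → Task 7 → Task 9.

Variance along critical path = 9.000 + 1.000 + 7.111 = 17.111; σ = √17.111 = 4.137 days.
Z = (44 − 40) / 4.137 = 0.967
P(T ≤ 44) = Φ(0.967) ≈ 0.833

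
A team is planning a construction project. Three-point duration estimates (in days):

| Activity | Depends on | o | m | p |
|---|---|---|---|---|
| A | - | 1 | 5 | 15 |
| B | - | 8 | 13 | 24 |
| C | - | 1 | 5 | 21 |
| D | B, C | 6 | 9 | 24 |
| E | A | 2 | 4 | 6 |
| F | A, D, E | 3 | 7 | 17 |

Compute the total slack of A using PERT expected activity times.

15 days

te_A = (1 + 4·5 + 15)/6 = 36/6 = 6
te_B = (8 + 4·13 + 24)/6 = 84/6 = 14
te_C = (1 + 4·5 + 21)/6 = 42/6 = 7
te_D = (6 + 4·9 + 24)/6 = 66/6 = 11
te_E = (2 + 4·4 + 6)/6 = 24/6 = 4
te_F = (3 + 4·7 + 17)/6 = 48/6 = 8

Forward pass:
ES_A = 0; EF_A = 6
ES_B = 0; EF_B = 14
ES_C = 0; EF_C = 7
ES_D = max(EF_B=14, EF_C=7) = 14; EF_D = 14+11 = 25
ES_E = 6; EF_E = 6+4 = 10
ES_F = max(EF_A=6, EF_D=25, EF_E=10) = 25; EF_F = 25+8 = 33
Expected project duration μ = 33 days. Critical path: B → D → F.

Backward pass:
LF_F = 33; LS_F = 33−8 = 25
LF_E = LS_F = 25; LS_E = 25−4 = 21
LF_D = LS_F = 25; LS_D = 25−11 = 14
LF_C = LS_D = 14; LS_C = 14−7 = 7
LF_B = LS_D = 14; LS_B = 14−14 = 0
LF_A = min(LS_E=21, LS_F=25) = 21; LS_A = 21−6 = 15
Slack_A = LS_A − ES_A = 15 − 0 = 15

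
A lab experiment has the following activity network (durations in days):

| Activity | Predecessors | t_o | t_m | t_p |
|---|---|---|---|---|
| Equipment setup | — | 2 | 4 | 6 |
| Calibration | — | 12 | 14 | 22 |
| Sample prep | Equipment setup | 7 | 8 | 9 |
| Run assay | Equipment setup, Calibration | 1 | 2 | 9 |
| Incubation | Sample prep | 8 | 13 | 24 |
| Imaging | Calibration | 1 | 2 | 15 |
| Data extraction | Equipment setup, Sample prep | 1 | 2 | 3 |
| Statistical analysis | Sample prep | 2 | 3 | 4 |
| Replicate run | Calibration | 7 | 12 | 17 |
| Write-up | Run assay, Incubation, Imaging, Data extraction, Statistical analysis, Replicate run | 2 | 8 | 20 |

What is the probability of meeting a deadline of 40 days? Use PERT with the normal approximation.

te_Equipment setup = (2 + 4·4 + 6)/6 = 24/6 = 4; σ²_Equipment setup = ((6−2)/6)² = 0.444
te_Calibration = (12 + 4·14 + 22)/6 = 90/6 = 15; σ²_Calibration = ((22−12)/6)² = 2.778
te_Sample prep = (7 + 4·8 + 9)/6 = 48/6 = 8; σ²_Sample prep = ((9−7)/6)² = 0.111
te_Run assay = (1 + 4·2 + 9)/6 = 18/6 = 3; σ²_Run assay = ((9−1)/6)² = 1.778
te_Incubation = (8 + 4·13 + 24)/6 = 84/6 = 14; σ²_Incubation = ((24−8)/6)² = 7.111
te_Imaging = (1 + 4·2 + 15)/6 = 24/6 = 4; σ²_Imaging = ((15−1)/6)² = 5.444
te_Data extraction = (1 + 4·2 + 3)/6 = 12/6 = 2; σ²_Data extraction = ((3−1)/6)² = 0.111
te_Statistical analysis = (2 + 4·3 + 4)/6 = 18/6 = 3; σ²_Statistical analysis = ((4−2)/6)² = 0.111
te_Replicate run = (7 + 4·12 + 17)/6 = 72/6 = 12; σ²_Replicate run = ((17−7)/6)² = 2.778
te_Write-up = (2 + 4·8 + 20)/6 = 54/6 = 9; σ²_Write-up = ((20−2)/6)² = 9.000

Forward pass:
ES_Equipment setup = 0; EF_Equipment setup = 4
ES_Calibration = 0; EF_Calibration = 15
ES_Sample prep = 4; EF_Sample prep = 4+8 = 12
ES_Run assay = max(EF_Equipment setup=4, EF_Calibration=15) = 15; EF_Run assay = 15+3 = 18
ES_Incubation = 12; EF_Incubation = 12+14 = 26
ES_Imaging = 15; EF_Imaging = 15+4 = 19
ES_Data extraction = max(EF_Equipment setup=4, EF_Sample prep=12) = 12; EF_Data extraction = 12+2 = 14
ES_Statistical analysis = 12; EF_Statistical analysis = 12+3 = 15
ES_Replicate run = 15; EF_Replicate run = 15+12 = 27
ES_Write-up = max(EF_Run assay=18, EF_Incubation=26, EF_Imaging=19, EF_Data extraction=14, EF_Statistical analysis=15, EF_Replicate run=27) = 27; EF_Write-up = 27+9 = 36
Expected project duration μ = 36 days. Critical path: Calibration → Replicate run → Write-up.

Variance along critical path = 2.778 + 2.778 + 9.000 = 14.556; σ = √14.556 = 3.815 days.
Z = (40 − 36) / 3.815 = 1.048
P(T ≤ 40) = Φ(1.048) ≈ 0.853

0.853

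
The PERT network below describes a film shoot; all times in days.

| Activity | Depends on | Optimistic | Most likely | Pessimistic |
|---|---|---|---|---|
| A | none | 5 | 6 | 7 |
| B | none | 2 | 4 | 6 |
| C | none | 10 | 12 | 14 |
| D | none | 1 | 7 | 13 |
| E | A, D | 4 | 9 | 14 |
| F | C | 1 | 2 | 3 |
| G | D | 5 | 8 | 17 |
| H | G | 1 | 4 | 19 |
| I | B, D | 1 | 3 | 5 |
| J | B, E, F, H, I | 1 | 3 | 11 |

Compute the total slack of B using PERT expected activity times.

15 days

te_A = (5 + 4·6 + 7)/6 = 36/6 = 6
te_B = (2 + 4·4 + 6)/6 = 24/6 = 4
te_C = (10 + 4·12 + 14)/6 = 72/6 = 12
te_D = (1 + 4·7 + 13)/6 = 42/6 = 7
te_E = (4 + 4·9 + 14)/6 = 54/6 = 9
te_F = (1 + 4·2 + 3)/6 = 12/6 = 2
te_G = (5 + 4·8 + 17)/6 = 54/6 = 9
te_H = (1 + 4·4 + 19)/6 = 36/6 = 6
te_I = (1 + 4·3 + 5)/6 = 18/6 = 3
te_J = (1 + 4·3 + 11)/6 = 24/6 = 4

Forward pass:
ES_A = 0; EF_A = 6
ES_B = 0; EF_B = 4
ES_C = 0; EF_C = 12
ES_D = 0; EF_D = 7
ES_E = max(EF_A=6, EF_D=7) = 7; EF_E = 7+9 = 16
ES_F = 12; EF_F = 12+2 = 14
ES_G = 7; EF_G = 7+9 = 16
ES_H = 16; EF_H = 16+6 = 22
ES_I = max(EF_B=4, EF_D=7) = 7; EF_I = 7+3 = 10
ES_J = max(EF_B=4, EF_E=16, EF_F=14, EF_H=22, EF_I=10) = 22; EF_J = 22+4 = 26
Expected project duration μ = 26 days. Critical path: D → G → H → J.

Backward pass:
LF_J = 26; LS_J = 26−4 = 22
LF_I = LS_J = 22; LS_I = 22−3 = 19
LF_H = LS_J = 22; LS_H = 22−6 = 16
LF_G = LS_H = 16; LS_G = 16−9 = 7
LF_F = LS_J = 22; LS_F = 22−2 = 20
LF_E = LS_J = 22; LS_E = 22−9 = 13
LF_D = min(LS_E=13, LS_G=7, LS_I=19) = 7; LS_D = 7−7 = 0
LF_C = LS_F = 20; LS_C = 20−12 = 8
LF_B = min(LS_I=19, LS_J=22) = 19; LS_B = 19−4 = 15
LF_A = LS_E = 13; LS_A = 13−6 = 7
Slack_B = LS_B − ES_B = 15 − 0 = 15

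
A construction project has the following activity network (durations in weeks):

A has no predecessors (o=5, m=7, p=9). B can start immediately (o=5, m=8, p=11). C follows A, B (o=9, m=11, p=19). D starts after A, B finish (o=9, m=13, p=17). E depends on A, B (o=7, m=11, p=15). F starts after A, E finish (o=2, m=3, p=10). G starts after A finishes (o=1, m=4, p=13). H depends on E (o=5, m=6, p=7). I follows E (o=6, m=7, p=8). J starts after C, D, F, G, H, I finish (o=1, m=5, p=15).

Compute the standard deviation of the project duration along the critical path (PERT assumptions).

te_A = (5 + 4·7 + 9)/6 = 42/6 = 7; σ²_A = ((9−5)/6)² = 0.444
te_B = (5 + 4·8 + 11)/6 = 48/6 = 8; σ²_B = ((11−5)/6)² = 1.000
te_C = (9 + 4·11 + 19)/6 = 72/6 = 12; σ²_C = ((19−9)/6)² = 2.778
te_D = (9 + 4·13 + 17)/6 = 78/6 = 13; σ²_D = ((17−9)/6)² = 1.778
te_E = (7 + 4·11 + 15)/6 = 66/6 = 11; σ²_E = ((15−7)/6)² = 1.778
te_F = (2 + 4·3 + 10)/6 = 24/6 = 4; σ²_F = ((10−2)/6)² = 1.778
te_G = (1 + 4·4 + 13)/6 = 30/6 = 5; σ²_G = ((13−1)/6)² = 4.000
te_H = (5 + 4·6 + 7)/6 = 36/6 = 6; σ²_H = ((7−5)/6)² = 0.111
te_I = (6 + 4·7 + 8)/6 = 42/6 = 7; σ²_I = ((8−6)/6)² = 0.111
te_J = (1 + 4·5 + 15)/6 = 36/6 = 6; σ²_J = ((15−1)/6)² = 5.444

Forward pass:
ES_A = 0; EF_A = 7
ES_B = 0; EF_B = 8
ES_C = max(EF_A=7, EF_B=8) = 8; EF_C = 8+12 = 20
ES_D = max(EF_A=7, EF_B=8) = 8; EF_D = 8+13 = 21
ES_E = max(EF_A=7, EF_B=8) = 8; EF_E = 8+11 = 19
ES_F = max(EF_A=7, EF_E=19) = 19; EF_F = 19+4 = 23
ES_G = 7; EF_G = 7+5 = 12
ES_H = 19; EF_H = 19+6 = 25
ES_I = 19; EF_I = 19+7 = 26
ES_J = max(EF_C=20, EF_D=21, EF_F=23, EF_G=12, EF_H=25, EF_I=26) = 26; EF_J = 26+6 = 32
Expected project duration μ = 32 weeks. Critical path: B → E → I → J.

Variance along critical path = 1.000 + 1.778 + 0.111 + 5.444 = 8.333
σ = √8.333 = 2.887 weeks

2.89 weeks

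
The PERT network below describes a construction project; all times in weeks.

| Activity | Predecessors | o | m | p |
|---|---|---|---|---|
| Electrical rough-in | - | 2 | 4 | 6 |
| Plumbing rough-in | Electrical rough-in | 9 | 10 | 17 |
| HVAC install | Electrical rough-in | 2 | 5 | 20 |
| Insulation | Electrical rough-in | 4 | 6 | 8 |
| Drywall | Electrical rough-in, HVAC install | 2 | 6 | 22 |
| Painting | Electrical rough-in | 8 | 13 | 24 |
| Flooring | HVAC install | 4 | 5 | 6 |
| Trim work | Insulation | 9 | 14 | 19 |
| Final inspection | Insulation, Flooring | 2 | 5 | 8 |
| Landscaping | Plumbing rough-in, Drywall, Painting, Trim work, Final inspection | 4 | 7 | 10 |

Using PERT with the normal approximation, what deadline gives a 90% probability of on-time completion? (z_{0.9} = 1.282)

33.8 weeks

te_Electrical rough-in = (2 + 4·4 + 6)/6 = 24/6 = 4; σ²_Electrical rough-in = ((6−2)/6)² = 0.444
te_Plumbing rough-in = (9 + 4·10 + 17)/6 = 66/6 = 11; σ²_Plumbing rough-in = ((17−9)/6)² = 1.778
te_HVAC install = (2 + 4·5 + 20)/6 = 42/6 = 7; σ²_HVAC install = ((20−2)/6)² = 9.000
te_Insulation = (4 + 4·6 + 8)/6 = 36/6 = 6; σ²_Insulation = ((8−4)/6)² = 0.444
te_Drywall = (2 + 4·6 + 22)/6 = 48/6 = 8; σ²_Drywall = ((22−2)/6)² = 11.111
te_Painting = (8 + 4·13 + 24)/6 = 84/6 = 14; σ²_Painting = ((24−8)/6)² = 7.111
te_Flooring = (4 + 4·5 + 6)/6 = 30/6 = 5; σ²_Flooring = ((6−4)/6)² = 0.111
te_Trim work = (9 + 4·14 + 19)/6 = 84/6 = 14; σ²_Trim work = ((19−9)/6)² = 2.778
te_Final inspection = (2 + 4·5 + 8)/6 = 30/6 = 5; σ²_Final inspection = ((8−2)/6)² = 1.000
te_Landscaping = (4 + 4·7 + 10)/6 = 42/6 = 7; σ²_Landscaping = ((10−4)/6)² = 1.000

Forward pass:
ES_Electrical rough-in = 0; EF_Electrical rough-in = 4
ES_Plumbing rough-in = 4; EF_Plumbing rough-in = 4+11 = 15
ES_HVAC install = 4; EF_HVAC install = 4+7 = 11
ES_Insulation = 4; EF_Insulation = 4+6 = 10
ES_Drywall = max(EF_Electrical rough-in=4, EF_HVAC install=11) = 11; EF_Drywall = 11+8 = 19
ES_Painting = 4; EF_Painting = 4+14 = 18
ES_Flooring = 11; EF_Flooring = 11+5 = 16
ES_Trim work = 10; EF_Trim work = 10+14 = 24
ES_Final inspection = max(EF_Insulation=10, EF_Flooring=16) = 16; EF_Final inspection = 16+5 = 21
ES_Landscaping = max(EF_Plumbing rough-in=15, EF_Drywall=19, EF_Painting=18, EF_Trim work=24, EF_Final inspection=21) = 24; EF_Landscaping = 24+7 = 31
Expected project duration μ = 31 weeks. Critical path: Electrical rough-in → Insulation → Trim work → Landscaping.

Variance along critical path = 0.444 + 0.444 + 2.778 + 1.000 = 4.667; σ = 2.160 weeks.
D = μ + z·σ = 31 + 1.282·2.160 = 33.8 weeks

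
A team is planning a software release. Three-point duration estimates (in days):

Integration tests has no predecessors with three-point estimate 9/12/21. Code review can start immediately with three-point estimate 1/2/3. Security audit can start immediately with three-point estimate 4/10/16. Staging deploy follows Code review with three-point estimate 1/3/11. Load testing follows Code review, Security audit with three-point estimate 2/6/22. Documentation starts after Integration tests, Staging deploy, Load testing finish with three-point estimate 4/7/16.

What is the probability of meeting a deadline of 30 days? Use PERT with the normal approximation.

0.820

te_Integration tests = (9 + 4·12 + 21)/6 = 78/6 = 13; σ²_Integration tests = ((21−9)/6)² = 4.000
te_Code review = (1 + 4·2 + 3)/6 = 12/6 = 2; σ²_Code review = ((3−1)/6)² = 0.111
te_Security audit = (4 + 4·10 + 16)/6 = 60/6 = 10; σ²_Security audit = ((16−4)/6)² = 4.000
te_Staging deploy = (1 + 4·3 + 11)/6 = 24/6 = 4; σ²_Staging deploy = ((11−1)/6)² = 2.778
te_Load testing = (2 + 4·6 + 22)/6 = 48/6 = 8; σ²_Load testing = ((22−2)/6)² = 11.111
te_Documentation = (4 + 4·7 + 16)/6 = 48/6 = 8; σ²_Documentation = ((16−4)/6)² = 4.000

Forward pass:
ES_Integration tests = 0; EF_Integration tests = 13
ES_Code review = 0; EF_Code review = 2
ES_Security audit = 0; EF_Security audit = 10
ES_Staging deploy = 2; EF_Staging deploy = 2+4 = 6
ES_Load testing = max(EF_Code review=2, EF_Security audit=10) = 10; EF_Load testing = 10+8 = 18
ES_Documentation = max(EF_Integration tests=13, EF_Staging deploy=6, EF_Load testing=18) = 18; EF_Documentation = 18+8 = 26
Expected project duration μ = 26 days. Critical path: Security audit → Load testing → Documentation.

Variance along critical path = 4.000 + 11.111 + 4.000 = 19.111; σ = √19.111 = 4.372 days.
Z = (30 − 26) / 4.372 = 0.915
P(T ≤ 30) = Φ(0.915) ≈ 0.820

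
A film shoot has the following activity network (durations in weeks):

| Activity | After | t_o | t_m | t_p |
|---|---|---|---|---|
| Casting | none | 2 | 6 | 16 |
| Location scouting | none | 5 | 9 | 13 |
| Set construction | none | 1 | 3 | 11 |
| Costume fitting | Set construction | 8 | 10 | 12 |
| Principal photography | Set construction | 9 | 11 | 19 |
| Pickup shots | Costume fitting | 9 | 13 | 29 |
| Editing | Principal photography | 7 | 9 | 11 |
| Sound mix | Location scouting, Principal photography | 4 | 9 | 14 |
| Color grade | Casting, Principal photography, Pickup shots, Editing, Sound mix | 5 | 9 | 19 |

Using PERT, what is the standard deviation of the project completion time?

4.45 weeks

te_Casting = (2 + 4·6 + 16)/6 = 42/6 = 7; σ²_Casting = ((16−2)/6)² = 5.444
te_Location scouting = (5 + 4·9 + 13)/6 = 54/6 = 9; σ²_Location scouting = ((13−5)/6)² = 1.778
te_Set construction = (1 + 4·3 + 11)/6 = 24/6 = 4; σ²_Set construction = ((11−1)/6)² = 2.778
te_Costume fitting = (8 + 4·10 + 12)/6 = 60/6 = 10; σ²_Costume fitting = ((12−8)/6)² = 0.444
te_Principal photography = (9 + 4·11 + 19)/6 = 72/6 = 12; σ²_Principal photography = ((19−9)/6)² = 2.778
te_Pickup shots = (9 + 4·13 + 29)/6 = 90/6 = 15; σ²_Pickup shots = ((29−9)/6)² = 11.111
te_Editing = (7 + 4·9 + 11)/6 = 54/6 = 9; σ²_Editing = ((11−7)/6)² = 0.444
te_Sound mix = (4 + 4·9 + 14)/6 = 54/6 = 9; σ²_Sound mix = ((14−4)/6)² = 2.778
te_Color grade = (5 + 4·9 + 19)/6 = 60/6 = 10; σ²_Color grade = ((19−5)/6)² = 5.444

Forward pass:
ES_Casting = 0; EF_Casting = 7
ES_Location scouting = 0; EF_Location scouting = 9
ES_Set construction = 0; EF_Set construction = 4
ES_Costume fitting = 4; EF_Costume fitting = 4+10 = 14
ES_Principal photography = 4; EF_Principal photography = 4+12 = 16
ES_Pickup shots = 14; EF_Pickup shots = 14+15 = 29
ES_Editing = 16; EF_Editing = 16+9 = 25
ES_Sound mix = max(EF_Location scouting=9, EF_Principal photography=16) = 16; EF_Sound mix = 16+9 = 25
ES_Color grade = max(EF_Casting=7, EF_Principal photography=16, EF_Pickup shots=29, EF_Editing=25, EF_Sound mix=25) = 29; EF_Color grade = 29+10 = 39
Expected project duration μ = 39 weeks. Critical path: Set construction → Costume fitting → Pickup shots → Color grade.

Variance along critical path = 2.778 + 0.444 + 11.111 + 5.444 = 19.778
σ = √19.778 = 4.447 weeks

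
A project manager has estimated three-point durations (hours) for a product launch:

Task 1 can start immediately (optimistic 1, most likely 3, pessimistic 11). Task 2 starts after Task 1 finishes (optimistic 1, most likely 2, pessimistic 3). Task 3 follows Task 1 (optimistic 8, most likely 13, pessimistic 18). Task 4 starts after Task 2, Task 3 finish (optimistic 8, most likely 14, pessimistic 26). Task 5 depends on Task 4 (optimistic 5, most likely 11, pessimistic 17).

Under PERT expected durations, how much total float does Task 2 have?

11 hours

te_Task 1 = (1 + 4·3 + 11)/6 = 24/6 = 4
te_Task 2 = (1 + 4·2 + 3)/6 = 12/6 = 2
te_Task 3 = (8 + 4·13 + 18)/6 = 78/6 = 13
te_Task 4 = (8 + 4·14 + 26)/6 = 90/6 = 15
te_Task 5 = (5 + 4·11 + 17)/6 = 66/6 = 11

Forward pass:
ES_Task 1 = 0; EF_Task 1 = 4
ES_Task 2 = 4; EF_Task 2 = 4+2 = 6
ES_Task 3 = 4; EF_Task 3 = 4+13 = 17
ES_Task 4 = max(EF_Task 2=6, EF_Task 3=17) = 17; EF_Task 4 = 17+15 = 32
ES_Task 5 = 32; EF_Task 5 = 32+11 = 43
Expected project duration μ = 43 hours. Critical path: Task 1 → Task 3 → Task 4 → Task 5.

Backward pass:
LF_Task 5 = 43; LS_Task 5 = 43−11 = 32
LF_Task 4 = LS_Task 5 = 32; LS_Task 4 = 32−15 = 17
LF_Task 3 = LS_Task 4 = 17; LS_Task 3 = 17−13 = 4
LF_Task 2 = LS_Task 4 = 17; LS_Task 2 = 17−2 = 15
LF_Task 1 = min(LS_Task 2=15, LS_Task 3=4) = 4; LS_Task 1 = 4−4 = 0
Slack_Task 2 = LS_Task 2 − ES_Task 2 = 15 − 4 = 11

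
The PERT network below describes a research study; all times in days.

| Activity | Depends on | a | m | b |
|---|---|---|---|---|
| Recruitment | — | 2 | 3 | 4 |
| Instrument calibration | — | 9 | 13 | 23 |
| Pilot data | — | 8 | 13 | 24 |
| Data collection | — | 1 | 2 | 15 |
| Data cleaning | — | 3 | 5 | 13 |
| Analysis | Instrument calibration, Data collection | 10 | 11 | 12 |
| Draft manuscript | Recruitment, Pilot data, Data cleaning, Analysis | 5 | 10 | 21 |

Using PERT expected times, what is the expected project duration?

te_Recruitment = (2 + 4·3 + 4)/6 = 18/6 = 3
te_Instrument calibration = (9 + 4·13 + 23)/6 = 84/6 = 14
te_Pilot data = (8 + 4·13 + 24)/6 = 84/6 = 14
te_Data collection = (1 + 4·2 + 15)/6 = 24/6 = 4
te_Data cleaning = (3 + 4·5 + 13)/6 = 36/6 = 6
te_Analysis = (10 + 4·11 + 12)/6 = 66/6 = 11
te_Draft manuscript = (5 + 4·10 + 21)/6 = 66/6 = 11

Forward pass:
ES_Recruitment = 0; EF_Recruitment = 3
ES_Instrument calibration = 0; EF_Instrument calibration = 14
ES_Pilot data = 0; EF_Pilot data = 14
ES_Data collection = 0; EF_Data collection = 4
ES_Data cleaning = 0; EF_Data cleaning = 6
ES_Analysis = max(EF_Instrument calibration=14, EF_Data collection=4) = 14; EF_Analysis = 14+11 = 25
ES_Draft manuscript = max(EF_Recruitment=3, EF_Pilot data=14, EF_Data cleaning=6, EF_Analysis=25) = 25; EF_Draft manuscript = 25+11 = 36
Expected project duration μ = 36 days. Critical path: Instrument calibration → Analysis → Draft manuscript.

36 days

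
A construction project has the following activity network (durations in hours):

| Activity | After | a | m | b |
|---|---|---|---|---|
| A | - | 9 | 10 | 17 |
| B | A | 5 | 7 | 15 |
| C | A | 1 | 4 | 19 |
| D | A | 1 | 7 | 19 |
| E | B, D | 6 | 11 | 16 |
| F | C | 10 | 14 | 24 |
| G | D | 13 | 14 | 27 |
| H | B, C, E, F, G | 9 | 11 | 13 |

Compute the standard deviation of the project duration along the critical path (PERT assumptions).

4.08 hours

te_A = (9 + 4·10 + 17)/6 = 66/6 = 11; σ²_A = ((17−9)/6)² = 1.778
te_B = (5 + 4·7 + 15)/6 = 48/6 = 8; σ²_B = ((15−5)/6)² = 2.778
te_C = (1 + 4·4 + 19)/6 = 36/6 = 6; σ²_C = ((19−1)/6)² = 9.000
te_D = (1 + 4·7 + 19)/6 = 48/6 = 8; σ²_D = ((19−1)/6)² = 9.000
te_E = (6 + 4·11 + 16)/6 = 66/6 = 11; σ²_E = ((16−6)/6)² = 2.778
te_F = (10 + 4·14 + 24)/6 = 90/6 = 15; σ²_F = ((24−10)/6)² = 5.444
te_G = (13 + 4·14 + 27)/6 = 96/6 = 16; σ²_G = ((27−13)/6)² = 5.444
te_H = (9 + 4·11 + 13)/6 = 66/6 = 11; σ²_H = ((13−9)/6)² = 0.444

Forward pass:
ES_A = 0; EF_A = 11
ES_B = 11; EF_B = 11+8 = 19
ES_C = 11; EF_C = 11+6 = 17
ES_D = 11; EF_D = 11+8 = 19
ES_E = max(EF_B=19, EF_D=19) = 19; EF_E = 19+11 = 30
ES_F = 17; EF_F = 17+15 = 32
ES_G = 19; EF_G = 19+16 = 35
ES_H = max(EF_B=19, EF_C=17, EF_E=30, EF_F=32, EF_G=35) = 35; EF_H = 35+11 = 46
Expected project duration μ = 46 hours. Critical path: A → D → G → H.

Variance along critical path = 1.778 + 9.000 + 5.444 + 0.444 = 16.667
σ = √16.667 = 4.082 hours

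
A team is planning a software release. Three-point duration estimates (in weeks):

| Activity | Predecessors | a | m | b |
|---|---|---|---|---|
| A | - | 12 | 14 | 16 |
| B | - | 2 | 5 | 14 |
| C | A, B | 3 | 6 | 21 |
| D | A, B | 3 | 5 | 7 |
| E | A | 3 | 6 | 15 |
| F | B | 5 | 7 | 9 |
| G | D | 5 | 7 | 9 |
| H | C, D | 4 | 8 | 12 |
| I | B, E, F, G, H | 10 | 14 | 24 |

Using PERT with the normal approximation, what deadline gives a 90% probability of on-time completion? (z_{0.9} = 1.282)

50.2 weeks

te_A = (12 + 4·14 + 16)/6 = 84/6 = 14; σ²_A = ((16−12)/6)² = 0.444
te_B = (2 + 4·5 + 14)/6 = 36/6 = 6; σ²_B = ((14−2)/6)² = 4.000
te_C = (3 + 4·6 + 21)/6 = 48/6 = 8; σ²_C = ((21−3)/6)² = 9.000
te_D = (3 + 4·5 + 7)/6 = 30/6 = 5; σ²_D = ((7−3)/6)² = 0.444
te_E = (3 + 4·6 + 15)/6 = 42/6 = 7; σ²_E = ((15−3)/6)² = 4.000
te_F = (5 + 4·7 + 9)/6 = 42/6 = 7; σ²_F = ((9−5)/6)² = 0.444
te_G = (5 + 4·7 + 9)/6 = 42/6 = 7; σ²_G = ((9−5)/6)² = 0.444
te_H = (4 + 4·8 + 12)/6 = 48/6 = 8; σ²_H = ((12−4)/6)² = 1.778
te_I = (10 + 4·14 + 24)/6 = 90/6 = 15; σ²_I = ((24−10)/6)² = 5.444

Forward pass:
ES_A = 0; EF_A = 14
ES_B = 0; EF_B = 6
ES_C = max(EF_A=14, EF_B=6) = 14; EF_C = 14+8 = 22
ES_D = max(EF_A=14, EF_B=6) = 14; EF_D = 14+5 = 19
ES_E = 14; EF_E = 14+7 = 21
ES_F = 6; EF_F = 6+7 = 13
ES_G = 19; EF_G = 19+7 = 26
ES_H = max(EF_C=22, EF_D=19) = 22; EF_H = 22+8 = 30
ES_I = max(EF_B=6, EF_E=21, EF_F=13, EF_G=26, EF_H=30) = 30; EF_I = 30+15 = 45
Expected project duration μ = 45 weeks. Critical path: A → C → H → I.

Variance along critical path = 0.444 + 9.000 + 1.778 + 5.444 = 16.667; σ = 4.082 weeks.
D = μ + z·σ = 45 + 1.282·4.082 = 50.2 weeks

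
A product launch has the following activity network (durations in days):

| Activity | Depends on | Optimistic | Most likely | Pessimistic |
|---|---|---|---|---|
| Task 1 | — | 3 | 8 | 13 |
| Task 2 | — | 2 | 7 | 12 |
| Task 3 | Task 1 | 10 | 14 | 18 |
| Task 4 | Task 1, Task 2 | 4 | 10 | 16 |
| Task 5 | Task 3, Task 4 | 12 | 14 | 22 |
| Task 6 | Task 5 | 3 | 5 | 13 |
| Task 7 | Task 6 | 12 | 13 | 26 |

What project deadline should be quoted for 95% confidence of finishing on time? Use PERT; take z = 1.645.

te_Task 1 = (3 + 4·8 + 13)/6 = 48/6 = 8; σ²_Task 1 = ((13−3)/6)² = 2.778
te_Task 2 = (2 + 4·7 + 12)/6 = 42/6 = 7; σ²_Task 2 = ((12−2)/6)² = 2.778
te_Task 3 = (10 + 4·14 + 18)/6 = 84/6 = 14; σ²_Task 3 = ((18−10)/6)² = 1.778
te_Task 4 = (4 + 4·10 + 16)/6 = 60/6 = 10; σ²_Task 4 = ((16−4)/6)² = 4.000
te_Task 5 = (12 + 4·14 + 22)/6 = 90/6 = 15; σ²_Task 5 = ((22−12)/6)² = 2.778
te_Task 6 = (3 + 4·5 + 13)/6 = 36/6 = 6; σ²_Task 6 = ((13−3)/6)² = 2.778
te_Task 7 = (12 + 4·13 + 26)/6 = 90/6 = 15; σ²_Task 7 = ((26−12)/6)² = 5.444

Forward pass:
ES_Task 1 = 0; EF_Task 1 = 8
ES_Task 2 = 0; EF_Task 2 = 7
ES_Task 3 = 8; EF_Task 3 = 8+14 = 22
ES_Task 4 = max(EF_Task 1=8, EF_Task 2=7) = 8; EF_Task 4 = 8+10 = 18
ES_Task 5 = max(EF_Task 3=22, EF_Task 4=18) = 22; EF_Task 5 = 22+15 = 37
ES_Task 6 = 37; EF_Task 6 = 37+6 = 43
ES_Task 7 = 43; EF_Task 7 = 43+15 = 58
Expected project duration μ = 58 days. Critical path: Task 1 → Task 3 → Task 5 → Task 6 → Task 7.

Variance along critical path = 2.778 + 1.778 + 2.778 + 2.778 + 5.444 = 15.556; σ = 3.944 days.
D = μ + z·σ = 58 + 1.645·3.944 = 64.5 days

64.5 days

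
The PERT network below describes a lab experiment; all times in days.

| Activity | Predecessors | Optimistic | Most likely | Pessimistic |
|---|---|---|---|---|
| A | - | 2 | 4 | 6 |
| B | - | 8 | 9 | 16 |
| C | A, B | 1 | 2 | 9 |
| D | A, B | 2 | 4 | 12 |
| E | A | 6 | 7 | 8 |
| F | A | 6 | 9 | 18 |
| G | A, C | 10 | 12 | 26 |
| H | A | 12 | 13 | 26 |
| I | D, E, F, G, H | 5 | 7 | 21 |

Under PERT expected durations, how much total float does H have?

8 days

te_A = (2 + 4·4 + 6)/6 = 24/6 = 4
te_B = (8 + 4·9 + 16)/6 = 60/6 = 10
te_C = (1 + 4·2 + 9)/6 = 18/6 = 3
te_D = (2 + 4·4 + 12)/6 = 30/6 = 5
te_E = (6 + 4·7 + 8)/6 = 42/6 = 7
te_F = (6 + 4·9 + 18)/6 = 60/6 = 10
te_G = (10 + 4·12 + 26)/6 = 84/6 = 14
te_H = (12 + 4·13 + 26)/6 = 90/6 = 15
te_I = (5 + 4·7 + 21)/6 = 54/6 = 9

Forward pass:
ES_A = 0; EF_A = 4
ES_B = 0; EF_B = 10
ES_C = max(EF_A=4, EF_B=10) = 10; EF_C = 10+3 = 13
ES_D = max(EF_A=4, EF_B=10) = 10; EF_D = 10+5 = 15
ES_E = 4; EF_E = 4+7 = 11
ES_F = 4; EF_F = 4+10 = 14
ES_G = max(EF_A=4, EF_C=13) = 13; EF_G = 13+14 = 27
ES_H = 4; EF_H = 4+15 = 19
ES_I = max(EF_D=15, EF_E=11, EF_F=14, EF_G=27, EF_H=19) = 27; EF_I = 27+9 = 36
Expected project duration μ = 36 days. Critical path: B → C → G → I.

Backward pass:
LF_I = 36; LS_I = 36−9 = 27
LF_H = LS_I = 27; LS_H = 27−15 = 12
LF_G = LS_I = 27; LS_G = 27−14 = 13
LF_F = LS_I = 27; LS_F = 27−10 = 17
LF_E = LS_I = 27; LS_E = 27−7 = 20
LF_D = LS_I = 27; LS_D = 27−5 = 22
LF_C = LS_G = 13; LS_C = 13−3 = 10
LF_B = min(LS_C=10, LS_D=22) = 10; LS_B = 10−10 = 0
LF_A = min(LS_C=10, LS_D=22, LS_E=20, LS_F=17, LS_G=13, LS_H=12) = 10; LS_A = 10−4 = 6
Slack_H = LS_H − ES_H = 12 − 4 = 8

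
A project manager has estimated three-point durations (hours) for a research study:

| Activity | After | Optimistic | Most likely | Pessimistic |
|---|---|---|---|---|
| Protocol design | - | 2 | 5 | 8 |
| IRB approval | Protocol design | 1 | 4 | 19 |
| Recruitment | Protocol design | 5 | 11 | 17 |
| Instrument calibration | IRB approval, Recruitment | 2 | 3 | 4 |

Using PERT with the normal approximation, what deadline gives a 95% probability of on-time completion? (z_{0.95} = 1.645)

22.7 hours

te_Protocol design = (2 + 4·5 + 8)/6 = 30/6 = 5; σ²_Protocol design = ((8−2)/6)² = 1.000
te_IRB approval = (1 + 4·4 + 19)/6 = 36/6 = 6; σ²_IRB approval = ((19−1)/6)² = 9.000
te_Recruitment = (5 + 4·11 + 17)/6 = 66/6 = 11; σ²_Recruitment = ((17−5)/6)² = 4.000
te_Instrument calibration = (2 + 4·3 + 4)/6 = 18/6 = 3; σ²_Instrument calibration = ((4−2)/6)² = 0.111

Forward pass:
ES_Protocol design = 0; EF_Protocol design = 5
ES_IRB approval = 5; EF_IRB approval = 5+6 = 11
ES_Recruitment = 5; EF_Recruitment = 5+11 = 16
ES_Instrument calibration = max(EF_IRB approval=11, EF_Recruitment=16) = 16; EF_Instrument calibration = 16+3 = 19
Expected project duration μ = 19 hours. Critical path: Protocol design → Recruitment → Instrument calibration.

Variance along critical path = 1.000 + 4.000 + 0.111 = 5.111; σ = 2.261 hours.
D = μ + z·σ = 19 + 1.645·2.261 = 22.7 hours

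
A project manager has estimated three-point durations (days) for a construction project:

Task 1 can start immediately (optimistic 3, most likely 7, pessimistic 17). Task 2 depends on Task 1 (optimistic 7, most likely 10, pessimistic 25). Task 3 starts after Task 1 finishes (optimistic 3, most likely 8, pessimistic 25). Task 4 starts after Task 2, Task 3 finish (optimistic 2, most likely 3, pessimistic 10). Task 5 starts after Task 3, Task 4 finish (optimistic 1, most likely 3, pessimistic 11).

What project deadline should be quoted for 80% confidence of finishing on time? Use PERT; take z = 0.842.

31.7 days

te_Task 1 = (3 + 4·7 + 17)/6 = 48/6 = 8; σ²_Task 1 = ((17−3)/6)² = 5.444
te_Task 2 = (7 + 4·10 + 25)/6 = 72/6 = 12; σ²_Task 2 = ((25−7)/6)² = 9.000
te_Task 3 = (3 + 4·8 + 25)/6 = 60/6 = 10; σ²_Task 3 = ((25−3)/6)² = 13.444
te_Task 4 = (2 + 4·3 + 10)/6 = 24/6 = 4; σ²_Task 4 = ((10−2)/6)² = 1.778
te_Task 5 = (1 + 4·3 + 11)/6 = 24/6 = 4; σ²_Task 5 = ((11−1)/6)² = 2.778

Forward pass:
ES_Task 1 = 0; EF_Task 1 = 8
ES_Task 2 = 8; EF_Task 2 = 8+12 = 20
ES_Task 3 = 8; EF_Task 3 = 8+10 = 18
ES_Task 4 = max(EF_Task 2=20, EF_Task 3=18) = 20; EF_Task 4 = 20+4 = 24
ES_Task 5 = max(EF_Task 3=18, EF_Task 4=24) = 24; EF_Task 5 = 24+4 = 28
Expected project duration μ = 28 days. Critical path: Task 1 → Task 2 → Task 4 → Task 5.

Variance along critical path = 5.444 + 9.000 + 1.778 + 2.778 = 19.000; σ = 4.359 days.
D = μ + z·σ = 28 + 0.842·4.359 = 31.7 days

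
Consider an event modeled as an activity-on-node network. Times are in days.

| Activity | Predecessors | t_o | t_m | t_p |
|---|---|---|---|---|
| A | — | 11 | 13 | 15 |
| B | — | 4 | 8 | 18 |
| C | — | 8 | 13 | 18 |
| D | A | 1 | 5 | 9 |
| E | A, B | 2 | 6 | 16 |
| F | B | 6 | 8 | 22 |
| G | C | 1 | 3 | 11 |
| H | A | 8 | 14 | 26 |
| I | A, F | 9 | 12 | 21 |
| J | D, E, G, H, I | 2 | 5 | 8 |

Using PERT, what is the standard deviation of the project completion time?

4.19 days

te_A = (11 + 4·13 + 15)/6 = 78/6 = 13; σ²_A = ((15−11)/6)² = 0.444
te_B = (4 + 4·8 + 18)/6 = 54/6 = 9; σ²_B = ((18−4)/6)² = 5.444
te_C = (8 + 4·13 + 18)/6 = 78/6 = 13; σ²_C = ((18−8)/6)² = 2.778
te_D = (1 + 4·5 + 9)/6 = 30/6 = 5; σ²_D = ((9−1)/6)² = 1.778
te_E = (2 + 4·6 + 16)/6 = 42/6 = 7; σ²_E = ((16−2)/6)² = 5.444
te_F = (6 + 4·8 + 22)/6 = 60/6 = 10; σ²_F = ((22−6)/6)² = 7.111
te_G = (1 + 4·3 + 11)/6 = 24/6 = 4; σ²_G = ((11−1)/6)² = 2.778
te_H = (8 + 4·14 + 26)/6 = 90/6 = 15; σ²_H = ((26−8)/6)² = 9.000
te_I = (9 + 4·12 + 21)/6 = 78/6 = 13; σ²_I = ((21−9)/6)² = 4.000
te_J = (2 + 4·5 + 8)/6 = 30/6 = 5; σ²_J = ((8−2)/6)² = 1.000

Forward pass:
ES_A = 0; EF_A = 13
ES_B = 0; EF_B = 9
ES_C = 0; EF_C = 13
ES_D = 13; EF_D = 13+5 = 18
ES_E = max(EF_A=13, EF_B=9) = 13; EF_E = 13+7 = 20
ES_F = 9; EF_F = 9+10 = 19
ES_G = 13; EF_G = 13+4 = 17
ES_H = 13; EF_H = 13+15 = 28
ES_I = max(EF_A=13, EF_F=19) = 19; EF_I = 19+13 = 32
ES_J = max(EF_D=18, EF_E=20, EF_G=17, EF_H=28, EF_I=32) = 32; EF_J = 32+5 = 37
Expected project duration μ = 37 days. Critical path: B → F → I → J.

Variance along critical path = 5.444 + 7.111 + 4.000 + 1.000 = 17.556
σ = √17.556 = 4.190 days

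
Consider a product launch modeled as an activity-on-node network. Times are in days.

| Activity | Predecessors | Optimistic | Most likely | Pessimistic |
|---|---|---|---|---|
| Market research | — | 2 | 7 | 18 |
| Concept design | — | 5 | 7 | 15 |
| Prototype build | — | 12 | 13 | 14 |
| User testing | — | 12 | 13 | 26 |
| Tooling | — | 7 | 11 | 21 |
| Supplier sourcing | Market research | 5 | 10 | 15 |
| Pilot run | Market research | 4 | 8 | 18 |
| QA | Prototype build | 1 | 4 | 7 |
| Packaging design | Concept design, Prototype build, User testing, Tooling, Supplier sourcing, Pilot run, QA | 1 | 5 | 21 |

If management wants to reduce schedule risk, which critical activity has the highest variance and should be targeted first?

te_Market research = (2 + 4·7 + 18)/6 = 48/6 = 8; σ²_Market research = ((18−2)/6)² = 7.111
te_Concept design = (5 + 4·7 + 15)/6 = 48/6 = 8; σ²_Concept design = ((15−5)/6)² = 2.778
te_Prototype build = (12 + 4·13 + 14)/6 = 78/6 = 13; σ²_Prototype build = ((14−12)/6)² = 0.111
te_User testing = (12 + 4·13 + 26)/6 = 90/6 = 15; σ²_User testing = ((26−12)/6)² = 5.444
te_Tooling = (7 + 4·11 + 21)/6 = 72/6 = 12; σ²_Tooling = ((21−7)/6)² = 5.444
te_Supplier sourcing = (5 + 4·10 + 15)/6 = 60/6 = 10; σ²_Supplier sourcing = ((15−5)/6)² = 2.778
te_Pilot run = (4 + 4·8 + 18)/6 = 54/6 = 9; σ²_Pilot run = ((18−4)/6)² = 5.444
te_QA = (1 + 4·4 + 7)/6 = 24/6 = 4; σ²_QA = ((7−1)/6)² = 1.000
te_Packaging design = (1 + 4·5 + 21)/6 = 42/6 = 7; σ²_Packaging design = ((21−1)/6)² = 11.111

Forward pass:
ES_Market research = 0; EF_Market research = 8
ES_Concept design = 0; EF_Concept design = 8
ES_Prototype build = 0; EF_Prototype build = 13
ES_User testing = 0; EF_User testing = 15
ES_Tooling = 0; EF_Tooling = 12
ES_Supplier sourcing = 8; EF_Supplier sourcing = 8+10 = 18
ES_Pilot run = 8; EF_Pilot run = 8+9 = 17
ES_QA = 13; EF_QA = 13+4 = 17
ES_Packaging design = max(EF_Concept design=8, EF_Prototype build=13, EF_User testing=15, EF_Tooling=12, EF_Supplier sourcing=18, EF_Pilot run=17, EF_QA=17) = 18; EF_Packaging design = 18+7 = 25
Expected project duration μ = 25 days. Critical path: Market research → Supplier sourcing → Packaging design.

Variances on critical path: σ²_Market research=7.111, σ²_Supplier sourcing=2.778, σ²_Packaging design=11.111.
Largest is σ²_Packaging design = 11.111.

Packaging design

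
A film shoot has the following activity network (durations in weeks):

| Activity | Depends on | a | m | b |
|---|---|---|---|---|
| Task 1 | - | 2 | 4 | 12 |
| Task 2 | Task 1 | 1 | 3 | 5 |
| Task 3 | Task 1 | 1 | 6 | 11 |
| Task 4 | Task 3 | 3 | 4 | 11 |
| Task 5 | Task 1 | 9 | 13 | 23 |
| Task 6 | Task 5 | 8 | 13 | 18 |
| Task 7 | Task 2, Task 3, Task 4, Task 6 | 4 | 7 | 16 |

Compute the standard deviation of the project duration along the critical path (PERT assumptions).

te_Task 1 = (2 + 4·4 + 12)/6 = 30/6 = 5; σ²_Task 1 = ((12−2)/6)² = 2.778
te_Task 2 = (1 + 4·3 + 5)/6 = 18/6 = 3; σ²_Task 2 = ((5−1)/6)² = 0.444
te_Task 3 = (1 + 4·6 + 11)/6 = 36/6 = 6; σ²_Task 3 = ((11−1)/6)² = 2.778
te_Task 4 = (3 + 4·4 + 11)/6 = 30/6 = 5; σ²_Task 4 = ((11−3)/6)² = 1.778
te_Task 5 = (9 + 4·13 + 23)/6 = 84/6 = 14; σ²_Task 5 = ((23−9)/6)² = 5.444
te_Task 6 = (8 + 4·13 + 18)/6 = 78/6 = 13; σ²_Task 6 = ((18−8)/6)² = 2.778
te_Task 7 = (4 + 4·7 + 16)/6 = 48/6 = 8; σ²_Task 7 = ((16−4)/6)² = 4.000

Forward pass:
ES_Task 1 = 0; EF_Task 1 = 5
ES_Task 2 = 5; EF_Task 2 = 5+3 = 8
ES_Task 3 = 5; EF_Task 3 = 5+6 = 11
ES_Task 4 = 11; EF_Task 4 = 11+5 = 16
ES_Task 5 = 5; EF_Task 5 = 5+14 = 19
ES_Task 6 = 19; EF_Task 6 = 19+13 = 32
ES_Task 7 = max(EF_Task 2=8, EF_Task 3=11, EF_Task 4=16, EF_Task 6=32) = 32; EF_Task 7 = 32+8 = 40
Expected project duration μ = 40 weeks. Critical path: Task 1 → Task 5 → Task 6 → Task 7.

Variance along critical path = 2.778 + 5.444 + 2.778 + 4.000 = 15.000
σ = √15.000 = 3.873 weeks

3.87 weeks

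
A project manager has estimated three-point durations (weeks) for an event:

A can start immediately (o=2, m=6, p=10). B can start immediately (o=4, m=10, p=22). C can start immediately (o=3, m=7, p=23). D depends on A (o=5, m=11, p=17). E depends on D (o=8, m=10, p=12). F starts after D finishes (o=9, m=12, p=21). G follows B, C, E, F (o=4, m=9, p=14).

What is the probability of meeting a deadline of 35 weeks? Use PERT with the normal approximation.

te_A = (2 + 4·6 + 10)/6 = 36/6 = 6; σ²_A = ((10−2)/6)² = 1.778
te_B = (4 + 4·10 + 22)/6 = 66/6 = 11; σ²_B = ((22−4)/6)² = 9.000
te_C = (3 + 4·7 + 23)/6 = 54/6 = 9; σ²_C = ((23−3)/6)² = 11.111
te_D = (5 + 4·11 + 17)/6 = 66/6 = 11; σ²_D = ((17−5)/6)² = 4.000
te_E = (8 + 4·10 + 12)/6 = 60/6 = 10; σ²_E = ((12−8)/6)² = 0.444
te_F = (9 + 4·12 + 21)/6 = 78/6 = 13; σ²_F = ((21−9)/6)² = 4.000
te_G = (4 + 4·9 + 14)/6 = 54/6 = 9; σ²_G = ((14−4)/6)² = 2.778

Forward pass:
ES_A = 0; EF_A = 6
ES_B = 0; EF_B = 11
ES_C = 0; EF_C = 9
ES_D = 6; EF_D = 6+11 = 17
ES_E = 17; EF_E = 17+10 = 27
ES_F = 17; EF_F = 17+13 = 30
ES_G = max(EF_B=11, EF_C=9, EF_E=27, EF_F=30) = 30; EF_G = 30+9 = 39
Expected project duration μ = 39 weeks. Critical path: A → D → F → G.

Variance along critical path = 1.778 + 4.000 + 4.000 + 2.778 = 12.556; σ = √12.556 = 3.543 weeks.
Z = (35 − 39) / 3.543 = -1.129
P(T ≤ 35) = Φ(-1.129) ≈ 0.129

0.129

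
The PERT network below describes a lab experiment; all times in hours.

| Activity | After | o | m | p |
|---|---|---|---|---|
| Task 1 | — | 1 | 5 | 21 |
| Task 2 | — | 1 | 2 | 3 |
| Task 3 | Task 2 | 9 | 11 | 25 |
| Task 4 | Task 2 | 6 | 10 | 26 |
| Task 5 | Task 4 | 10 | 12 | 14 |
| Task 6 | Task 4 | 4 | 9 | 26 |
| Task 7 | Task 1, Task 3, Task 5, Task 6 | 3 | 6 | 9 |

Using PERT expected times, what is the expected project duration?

32 hours

te_Task 1 = (1 + 4·5 + 21)/6 = 42/6 = 7
te_Task 2 = (1 + 4·2 + 3)/6 = 12/6 = 2
te_Task 3 = (9 + 4·11 + 25)/6 = 78/6 = 13
te_Task 4 = (6 + 4·10 + 26)/6 = 72/6 = 12
te_Task 5 = (10 + 4·12 + 14)/6 = 72/6 = 12
te_Task 6 = (4 + 4·9 + 26)/6 = 66/6 = 11
te_Task 7 = (3 + 4·6 + 9)/6 = 36/6 = 6

Forward pass:
ES_Task 1 = 0; EF_Task 1 = 7
ES_Task 2 = 0; EF_Task 2 = 2
ES_Task 3 = 2; EF_Task 3 = 2+13 = 15
ES_Task 4 = 2; EF_Task 4 = 2+12 = 14
ES_Task 5 = 14; EF_Task 5 = 14+12 = 26
ES_Task 6 = 14; EF_Task 6 = 14+11 = 25
ES_Task 7 = max(EF_Task 1=7, EF_Task 3=15, EF_Task 5=26, EF_Task 6=25) = 26; EF_Task 7 = 26+6 = 32
Expected project duration μ = 32 hours. Critical path: Task 2 → Task 4 → Task 5 → Task 7.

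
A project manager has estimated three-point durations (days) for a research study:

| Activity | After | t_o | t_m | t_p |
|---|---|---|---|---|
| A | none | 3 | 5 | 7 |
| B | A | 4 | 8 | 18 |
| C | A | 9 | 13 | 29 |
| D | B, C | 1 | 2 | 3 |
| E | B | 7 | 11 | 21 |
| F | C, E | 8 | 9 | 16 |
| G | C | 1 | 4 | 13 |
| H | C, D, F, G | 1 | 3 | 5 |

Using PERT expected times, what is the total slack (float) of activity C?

6 days

te_A = (3 + 4·5 + 7)/6 = 30/6 = 5
te_B = (4 + 4·8 + 18)/6 = 54/6 = 9
te_C = (9 + 4·13 + 29)/6 = 90/6 = 15
te_D = (1 + 4·2 + 3)/6 = 12/6 = 2
te_E = (7 + 4·11 + 21)/6 = 72/6 = 12
te_F = (8 + 4·9 + 16)/6 = 60/6 = 10
te_G = (1 + 4·4 + 13)/6 = 30/6 = 5
te_H = (1 + 4·3 + 5)/6 = 18/6 = 3

Forward pass:
ES_A = 0; EF_A = 5
ES_B = 5; EF_B = 5+9 = 14
ES_C = 5; EF_C = 5+15 = 20
ES_D = max(EF_B=14, EF_C=20) = 20; EF_D = 20+2 = 22
ES_E = 14; EF_E = 14+12 = 26
ES_F = max(EF_C=20, EF_E=26) = 26; EF_F = 26+10 = 36
ES_G = 20; EF_G = 20+5 = 25
ES_H = max(EF_C=20, EF_D=22, EF_F=36, EF_G=25) = 36; EF_H = 36+3 = 39
Expected project duration μ = 39 days. Critical path: A → B → E → F → H.

Backward pass:
LF_H = 39; LS_H = 39−3 = 36
LF_G = LS_H = 36; LS_G = 36−5 = 31
LF_F = LS_H = 36; LS_F = 36−10 = 26
LF_E = LS_F = 26; LS_E = 26−12 = 14
LF_D = LS_H = 36; LS_D = 36−2 = 34
LF_C = min(LS_D=34, LS_F=26, LS_G=31, LS_H=36) = 26; LS_C = 26−15 = 11
LF_B = min(LS_D=34, LS_E=14) = 14; LS_B = 14−9 = 5
LF_A = min(LS_B=5, LS_C=11) = 5; LS_A = 5−5 = 0
Slack_C = LS_C − ES_C = 11 − 5 = 6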